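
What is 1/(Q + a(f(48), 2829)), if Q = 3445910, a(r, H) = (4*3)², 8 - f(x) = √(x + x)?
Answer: 1/3446054 ≈ 2.9019e-7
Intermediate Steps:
f(x) = 8 - √2*√x (f(x) = 8 - √(x + x) = 8 - √(2*x) = 8 - √2*√x)
a(r, H) = 144 (a(r, H) = 12² = 144)
1/(Q + a(f(48), 2829)) = 1/(3445910 + 144) = 1/3446054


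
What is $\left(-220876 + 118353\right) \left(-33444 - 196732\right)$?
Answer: $23598334048$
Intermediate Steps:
$\left(-220876 + 118353\right) \left(-33444 - 196732\right) = \left(-102523\right) \left(-230176\right) = 23598334048$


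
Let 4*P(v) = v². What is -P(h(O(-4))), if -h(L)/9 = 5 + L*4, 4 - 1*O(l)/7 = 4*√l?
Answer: 2955447/4 + 1061424*I ≈ 7.3886e+5 + 1.0614e+6*I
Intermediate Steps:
O(l) = 28 - 28*√l
h(L) = -45 - 36*L (h(L) = -9*(5 + L*4) = -9*(5 + 4*L) = -45 - 36*L)
P(v) = v²/4
-P(h(O(-4))) = -(-45 - 36*(28 - 56*I))²/4 = -(-45 + (-1008 + 2016*I))²/4 = -(-1053 + 2016*I)²/4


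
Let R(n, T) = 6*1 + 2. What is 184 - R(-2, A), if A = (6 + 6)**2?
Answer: 176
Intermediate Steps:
A = 144 (A = 12**2 = 144)
R(n, T) = 8 (R(n, T) = 6 + 2 = 8)
184 - R(-2, A) = 184 - 1*8 = 184 - 8 = 176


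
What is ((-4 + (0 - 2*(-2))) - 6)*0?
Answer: 0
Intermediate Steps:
((-4 + (0 - 2*(-2))) - 6)*0 = ((-4 + (0 - 1*(-4))) - 6)*0 = ((-4 + (0 + 4)) - 6)*0 = ((-4 + 4) - 6)*0 = (0 - 6)*0 = -6*0 = 0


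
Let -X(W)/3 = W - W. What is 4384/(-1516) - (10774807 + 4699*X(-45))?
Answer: -4083652949/379 ≈ -1.0775e+7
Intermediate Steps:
X(W) = 0 (X(W) = -3*(W - W) = -3*0 = 0)
4384/(-1516) - (10774807 + 4699*X(-45)) = 4384/(-1516) - 4699/(1/(0 + 2293)) = 4384*(-1/1516) - 4699/(1/2293) = -1096/379 - 4699/1/2293 = -1096/379 - 4699*2293 = -1096/379 - 10774807 = -4083652949/379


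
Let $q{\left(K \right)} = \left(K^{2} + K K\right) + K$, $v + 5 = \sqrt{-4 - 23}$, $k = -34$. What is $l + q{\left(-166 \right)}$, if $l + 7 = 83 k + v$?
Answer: $52112 + 3 i \sqrt{3} \approx 52112.0 + 5.1962 i$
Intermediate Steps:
$v = -5 + 3 i \sqrt{3}$ ($v = -5 + \sqrt{-4 - 23} = -5 + \sqrt{-27} = -5 + 3 i \sqrt{3} \approx -5.0 + 5.1962 i$)
$l = -2834 + 3 i \sqrt{3}$ ($l = -7 + \left(83 \left(-34\right) - \left(5 - 3 i \sqrt{3}\right)\right) = -7 - \left(2827 - 3 i \sqrt{3}\right) = -2834 + 3 i \sqrt{3} \approx -2834.0 + 5.1962 i$)
$q{\left(K \right)} = K + 2 K^{2}$ ($q{\left(K \right)} = \left(K^{2} + K^{2}\right) + K = 2 K^{2} + K = K + 2 K^{2}$)
$l + q{\left(-166 \right)} = \left(-2834 + 3 i \sqrt{3}\right) - 166 \left(1 + 2 \left(-166\right)\right) = \left(-2834 + 3 i \sqrt{3}\right) - 166 \left(1 - 332\right) = \left(-2834 + 3 i \sqrt{3}\right) - -54946 = \left(-2834 + 3 i \sqrt{3}\right) + 54946 = 52112 + 3 i \sqrt{3}$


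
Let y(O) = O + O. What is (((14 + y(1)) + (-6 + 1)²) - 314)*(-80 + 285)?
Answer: -55965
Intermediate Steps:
y(O) = 2*O
(((14 + y(1)) + (-6 + 1)²) - 314)*(-80 + 285) = (((14 + 2*1) + (-6 + 1)²) - 314)*(-80 + 285) = (((14 + 2) + (-5)²) - 314)*205 = ((16 + 25) - 314)*205 = (41 - 314)*205 = -273*205 = -55965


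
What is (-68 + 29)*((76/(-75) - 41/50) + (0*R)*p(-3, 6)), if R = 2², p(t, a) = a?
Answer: 143/2 ≈ 71.500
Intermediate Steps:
R = 4
(-68 + 29)*((76/(-75) - 41/50) + (0*R)*p(-3, 6)) = (-68 + 29)*((76/(-75) - 41/50) + (0*4)*6) = -39*((76*(-1/75) - 41*1/50) + 0*6) = -39*((-76/75 - 41/50) + 0) = -39*(-11/6 + 0) = -39*(-11/6) = 143/2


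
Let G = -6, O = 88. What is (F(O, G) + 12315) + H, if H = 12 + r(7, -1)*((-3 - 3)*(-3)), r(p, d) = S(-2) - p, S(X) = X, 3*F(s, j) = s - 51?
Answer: 36532/3 ≈ 12177.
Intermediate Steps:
F(s, j) = -17 + s/3 (F(s, j) = (s - 51)/3 = (-51 + s)/3 = -17 + s/3)
r(p, d) = -2 - p
H = -150 (H = 12 + (-2 - 1*7)*((-3 - 3)*(-3)) = 12 + (-2 - 7)*(-6*(-3)) = 12 - 9*18 = 12 - 162 = -150)
(F(O, G) + 12315) + H = ((-17 + (⅓)*88) + 12315) - 150 = ((-17 + 88/3) + 12315) - 150 = (37/3 + 12315) - 150 = 36982/3 - 150 = 36532/3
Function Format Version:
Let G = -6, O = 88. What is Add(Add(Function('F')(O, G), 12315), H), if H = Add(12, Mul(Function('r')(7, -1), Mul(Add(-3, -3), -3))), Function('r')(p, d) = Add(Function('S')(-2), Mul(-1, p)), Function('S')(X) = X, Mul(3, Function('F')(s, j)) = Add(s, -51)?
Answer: Rational(36532, 3) ≈ 12177.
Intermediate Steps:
Function('F')(s, j) = Add(-17, Mul(Rational(1, 3), s)) (Function('F')(s, j) = Mul(Rational(1, 3), Add(s, -51)) = Mul(Rational(1, 3), Add(-51, s)) = Add(-17, Mul(Rational(1, 3), s)))
Function('r')(p, d) = Add(-2, Mul(-1, p))
H = -150 (H = Add(12, Mul(Add(-2, Mul(-1, 7)), Mul(Add(-3, -3), -3))) = Add(12, Mul(Add(-2, -7), Mul(-6, -3))) = Add(12, Mul(-9, 18)) = Add(12, -162) = -150)
Add(Add(Function('F')(O, G), 12315), H) = Add(Add(Add(-17, Mul(Rational(1, 3), 88)), 12315), -150) = Add(Add(Add(-17, Rational(88, 3)), 12315), -150) = Add(Add(Rational(37, 3), 12315), -150) = Add(Rational(36982, 3), -150) = Rational(36532, 3)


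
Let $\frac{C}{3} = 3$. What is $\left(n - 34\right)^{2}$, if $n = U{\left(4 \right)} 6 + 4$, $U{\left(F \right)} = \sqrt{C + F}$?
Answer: $1368 - 360 \sqrt{13} \approx 70.002$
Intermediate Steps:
$C = 9$ ($C = 3 \cdot 3 = 9$)
$U{\left(F \right)} = \sqrt{9 + F}$
$n = 4 + 6 \sqrt{13}$ ($n = \sqrt{9 + 4} \cdot 6 + 4 = \sqrt{13} \cdot 6 + 4 = 6 \sqrt{13} + 4 = 4 + 6 \sqrt{13} \approx 25.633$)
$\left(n - 34\right)^{2} = \left(\left(4 + 6 \sqrt{13}\right) - 34\right)^{2} = \left(-30 + 6 \sqrt{13}\right)^{2}$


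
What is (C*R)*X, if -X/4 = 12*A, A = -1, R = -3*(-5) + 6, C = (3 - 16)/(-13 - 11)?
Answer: 546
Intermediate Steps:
C = 13/24 (C = -13/(-24) = -13*(-1/24) = 13/24 ≈ 0.54167)
R = 21 (R = 15 + 6 = 21)
X = 48 (X = -48*(-1) = -4*(-12) = 48)
(C*R)*X = ((13/24)*21)*48 = (91/8)*48 = 546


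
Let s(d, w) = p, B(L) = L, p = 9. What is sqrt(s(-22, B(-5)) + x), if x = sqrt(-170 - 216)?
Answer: sqrt(9 + I*sqrt(386)) ≈ 3.9122 + 2.511*I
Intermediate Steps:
s(d, w) = 9
x = I*sqrt(386) (x = sqrt(-386) = I*sqrt(386) ≈ 19.647*I)
sqrt(s(-22, B(-5)) + x) = sqrt(9 + I*sqrt(386))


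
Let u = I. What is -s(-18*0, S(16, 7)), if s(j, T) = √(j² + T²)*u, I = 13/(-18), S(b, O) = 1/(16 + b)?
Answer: 13/576 ≈ 0.022569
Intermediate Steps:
I = -13/18 (I = 13*(-1/18) = -13/18 ≈ -0.72222)
u = -13/18 ≈ -0.72222
s(j, T) = -13*√(T² + j²)/18 (s(j, T) = √(j² + T²)*(-13/18) = √(T² + j²)*(-13/18) = -13*√(T² + j²)/18)
-s(-18*0, S(16, 7)) = -(-13)*√((1/(16 + 16))² + (-18*0)²)/18 = -(-13)*√((1/32)² + 0²)/18 = -(-13)*√((1/32)² + 0)/18 = -(-13)*√(1/1024 + 0)/18 = -(-13)*√(1/1024)/18 = -(-13)/(18*32) = -1*(-13/576) = 13/576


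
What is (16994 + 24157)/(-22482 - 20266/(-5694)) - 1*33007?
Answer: -2112437122744/63996121 ≈ -33009.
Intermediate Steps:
(16994 + 24157)/(-22482 - 20266/(-5694)) - 1*33007 = 41151/(-22482 - 20266*(-1/5694)) - 33007 = 41151/(-22482 + 10133/2847) - 33007 = 41151/(-63996121/2847) - 33007 = 41151*(-2847/63996121) - 33007 = -117156897/63996121 - 33007 = -2112437122744/63996121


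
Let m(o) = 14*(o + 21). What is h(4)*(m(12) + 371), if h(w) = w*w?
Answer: 13328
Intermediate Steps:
h(w) = w²
m(o) = 294 + 14*o (m(o) = 14*(21 + o) = 294 + 14*o)
h(4)*(m(12) + 371) = 4²*((294 + 14*12) + 371) = 16*((294 + 168) + 371) = 16*(462 + 371) = 16*833 = 13328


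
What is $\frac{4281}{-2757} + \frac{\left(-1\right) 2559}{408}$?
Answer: $- \frac{977979}{124984} \approx -7.8248$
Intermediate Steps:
$\frac{4281}{-2757} + \frac{\left(-1\right) 2559}{408} = 4281 \left(- \frac{1}{2757}\right) - \frac{853}{136} = - \frac{1427}{919} - \frac{853}{136} = - \frac{977979}{124984}$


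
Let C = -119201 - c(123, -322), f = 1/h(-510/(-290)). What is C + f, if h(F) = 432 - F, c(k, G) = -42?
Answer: -1486746814/12477 ≈ -1.1916e+5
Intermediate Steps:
f = 29/12477 (f = 1/(432 - (-510)/(-290)) = 1/(432 - (-510)*(-1)/290) = 1/(432 - 1*51/29) = 1/(432 - 51/29) = 1/(12477/29) = 29/12477 ≈ 0.0023243)
C = -119159 (C = -119201 - 1*(-42) = -119201 + 42 = -119159)
C + f = -119159 + 29/12477 = -1486746814/12477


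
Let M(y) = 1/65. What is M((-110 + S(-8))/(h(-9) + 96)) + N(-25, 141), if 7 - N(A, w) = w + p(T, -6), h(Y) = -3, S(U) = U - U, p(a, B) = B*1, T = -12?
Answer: -8319/65 ≈ -127.98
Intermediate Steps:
p(a, B) = B
S(U) = 0
M(y) = 1/65
N(A, w) = 13 - w (N(A, w) = 7 - (w - 6) = 7 - (-6 + w) = 7 + (6 - w) = 13 - w)
M((-110 + S(-8))/(h(-9) + 96)) + N(-25, 141) = 1/65 + (13 - 1*141) = 1/65 + (13 - 141) = 1/65 - 128 = -8319/65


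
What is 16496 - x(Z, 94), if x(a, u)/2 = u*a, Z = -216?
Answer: 57104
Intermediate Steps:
x(a, u) = 2*a*u (x(a, u) = 2*(u*a) = 2*(a*u) = 2*a*u)
16496 - x(Z, 94) = 16496 - 2*(-216)*94 = 16496 - 1*(-40608) = 16496 + 40608 = 57104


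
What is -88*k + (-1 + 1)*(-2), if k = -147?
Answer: 12936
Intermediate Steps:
-88*k + (-1 + 1)*(-2) = -88*(-147) + (-1 + 1)*(-2) = 12936 + 0*(-2) = 12936 + 0 = 12936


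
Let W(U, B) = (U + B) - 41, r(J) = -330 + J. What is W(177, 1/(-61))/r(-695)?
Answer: -1659/12505 ≈ -0.13267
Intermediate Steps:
W(U, B) = -41 + B + U (W(U, B) = (B + U) - 41 = -41 + B + U)
W(177, 1/(-61))/r(-695) = (-41 + 1/(-61) + 177)/(-330 - 695) = (-41 - 1/61 + 177)/(-1025) = (8295/61)*(-1/1025) = -1659/12505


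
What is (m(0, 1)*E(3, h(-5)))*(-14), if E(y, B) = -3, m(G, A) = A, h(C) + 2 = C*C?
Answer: 42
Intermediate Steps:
h(C) = -2 + C² (h(C) = -2 + C*C = -2 + C²)
(m(0, 1)*E(3, h(-5)))*(-14) = (1*(-3))*(-14) = -3*(-14) = 42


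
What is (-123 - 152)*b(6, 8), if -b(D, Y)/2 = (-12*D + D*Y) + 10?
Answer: -7700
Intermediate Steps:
b(D, Y) = -20 + 24*D - 2*D*Y (b(D, Y) = -2*((-12*D + D*Y) + 10) = -2*(10 - 12*D + D*Y) = -20 + 24*D - 2*D*Y)
(-123 - 152)*b(6, 8) = (-123 - 152)*(-20 + 24*6 - 2*6*8) = -275*(-20 + 144 - 96) = -275*28 = -7700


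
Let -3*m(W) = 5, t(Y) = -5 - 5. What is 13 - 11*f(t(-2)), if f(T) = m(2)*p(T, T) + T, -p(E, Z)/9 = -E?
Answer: -1527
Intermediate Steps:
t(Y) = -10
m(W) = -5/3 (m(W) = -⅓*5 = -5/3)
p(E, Z) = 9*E (p(E, Z) = -(-9)*E = 9*E)
f(T) = -14*T (f(T) = -15*T + T = -14*T)
13 - 11*f(t(-2)) = 13 - (-154)*(-10) = 13 - 11*140 = 13 - 1540 = -1527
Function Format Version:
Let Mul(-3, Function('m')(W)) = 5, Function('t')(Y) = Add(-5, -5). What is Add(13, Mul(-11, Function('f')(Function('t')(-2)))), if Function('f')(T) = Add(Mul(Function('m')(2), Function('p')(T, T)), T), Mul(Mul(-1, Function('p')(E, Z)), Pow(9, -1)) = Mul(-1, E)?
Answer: -1527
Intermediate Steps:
Function('t')(Y) = -10
Function('m')(W) = Rational(-5, 3) (Function('m')(W) = Mul(Rational(-1, 3), 5) = Rational(-5, 3))
Function('p')(E, Z) = Mul(9, E) (Function('p')(E, Z) = Mul(-9, Mul(-1, E)) = Mul(9, E))
Function('f')(T) = Mul(-14, T) (Function('f')(T) = Add(Mul(Rational(-5, 3), Mul(9, T)), T) = Add(Mul(-15, T), T) = Mul(-14, T))
Add(13, Mul(-11, Function('f')(Function('t')(-2)))) = Add(13, Mul(-11, Mul(-14, -10))) = Add(13, Mul(-11, 140)) = Add(13, -1540) = -1527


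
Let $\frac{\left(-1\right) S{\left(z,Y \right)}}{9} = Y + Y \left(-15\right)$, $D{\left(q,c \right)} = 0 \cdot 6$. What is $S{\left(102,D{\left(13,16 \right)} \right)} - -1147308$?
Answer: $1147308$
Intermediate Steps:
$D{\left(q,c \right)} = 0$
$S{\left(z,Y \right)} = 126 Y$ ($S{\left(z,Y \right)} = - 9 \left(Y + Y \left(-15\right)\right) = - 9 \left(Y - 15 Y\right) = - 9 \left(- 14 Y\right) = 126 Y$)
$S{\left(102,D{\left(13,16 \right)} \right)} - -1147308 = 126 \cdot 0 - -1147308 = 0 + 1147308 = 1147308$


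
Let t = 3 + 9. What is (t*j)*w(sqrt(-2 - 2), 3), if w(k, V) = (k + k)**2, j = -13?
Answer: 2496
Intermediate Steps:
t = 12
w(k, V) = 4*k**2 (w(k, V) = (2*k)**2 = 4*k**2)
(t*j)*w(sqrt(-2 - 2), 3) = (12*(-13))*(4*(sqrt(-2 - 2))**2) = -624*(sqrt(-4))**2 = -624*(2*I)**2 = -624*(-4) = -156*(-16) = 2496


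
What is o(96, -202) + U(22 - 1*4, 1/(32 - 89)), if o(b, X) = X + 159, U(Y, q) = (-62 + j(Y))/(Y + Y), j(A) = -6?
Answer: -404/9 ≈ -44.889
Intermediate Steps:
U(Y, q) = -34/Y (U(Y, q) = (-62 - 6)/(Y + Y) = -68*1/(2*Y) = -34/Y)
o(b, X) = 159 + X
o(96, -202) + U(22 - 1*4, 1/(32 - 89)) = (159 - 202) - 34/(22 - 1*4) = -43 - 34/(22 - 4) = -43 - 34/18 = -43 - 34*1/18 = -43 - 17/9 = -404/9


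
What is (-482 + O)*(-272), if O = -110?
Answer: 161024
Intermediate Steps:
(-482 + O)*(-272) = (-482 - 110)*(-272) = -592*(-272) = 161024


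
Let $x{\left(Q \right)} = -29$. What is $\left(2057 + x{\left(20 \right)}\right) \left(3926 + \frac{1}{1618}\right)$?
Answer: $\frac{6441200766}{809} \approx 7.9619 \cdot 10^{6}$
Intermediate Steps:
$\left(2057 + x{\left(20 \right)}\right) \left(3926 + \frac{1}{1618}\right) = \left(2057 - 29\right) \left(3926 + \frac{1}{1618}\right) = 2028 \left(3926 + \frac{1}{1618}\right) = 2028 \cdot \frac{6352269}{1618} = \frac{6441200766}{809}$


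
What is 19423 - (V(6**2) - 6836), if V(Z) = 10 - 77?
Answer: 26326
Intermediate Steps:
V(Z) = -67
19423 - (V(6**2) - 6836) = 19423 - (-67 - 6836) = 19423 - 1*(-6903) = 19423 + 6903 = 26326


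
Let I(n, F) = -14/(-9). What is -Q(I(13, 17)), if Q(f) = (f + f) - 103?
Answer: 899/9 ≈ 99.889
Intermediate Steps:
I(n, F) = 14/9 (I(n, F) = -14*(-⅑) = 14/9)
Q(f) = -103 + 2*f (Q(f) = 2*f - 103 = -103 + 2*f)
-Q(I(13, 17)) = -(-103 + 2*(14/9)) = -(-103 + 28/9) = -1*(-899/9) = 899/9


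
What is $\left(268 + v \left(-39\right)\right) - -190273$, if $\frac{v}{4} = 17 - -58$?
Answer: $178841$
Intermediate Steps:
$v = 300$ ($v = 4 \left(17 - -58\right) = 4 \left(17 + 58\right) = 4 \cdot 75 = 300$)
$\left(268 + v \left(-39\right)\right) - -190273 = \left(268 + 300 \left(-39\right)\right) - -190273 = \left(268 - 11700\right) + 190273 = -11432 + 190273 = 178841$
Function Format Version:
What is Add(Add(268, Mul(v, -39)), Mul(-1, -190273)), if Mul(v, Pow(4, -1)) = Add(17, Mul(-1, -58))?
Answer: 178841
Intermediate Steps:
v = 300 (v = Mul(4, Add(17, Mul(-1, -58))) = Mul(4, Add(17, 58)) = Mul(4, 75) = 300)
Add(Add(268, Mul(v, -39)), Mul(-1, -190273)) = Add(Add(268, Mul(300, -39)), Mul(-1, -190273)) = Add(Add(268, -11700), 190273) = Add(-11432, 190273) = 178841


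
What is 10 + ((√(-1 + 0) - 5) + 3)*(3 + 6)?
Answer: -8 + 9*I ≈ -8.0 + 9.0*I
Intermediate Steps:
10 + ((√(-1 + 0) - 5) + 3)*(3 + 6) = 10 + ((√(-1) - 5) + 3)*9 = 10 + ((I - 5) + 3)*9 = 10 + ((-5 + I) + 3)*9 = 10 + (-2 + I)*9 = 10 + (-18 + 9*I) = -8 + 9*I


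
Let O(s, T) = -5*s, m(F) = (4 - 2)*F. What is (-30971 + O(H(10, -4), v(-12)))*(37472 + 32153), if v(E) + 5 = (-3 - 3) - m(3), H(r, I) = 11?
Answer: -2160185250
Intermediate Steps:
m(F) = 2*F
v(E) = -17 (v(E) = -5 + ((-3 - 3) - 2*3) = -5 + (-6 - 1*6) = -5 + (-6 - 6) = -5 - 12 = -17)
(-30971 + O(H(10, -4), v(-12)))*(37472 + 32153) = (-30971 - 5*11)*(37472 + 32153) = (-30971 - 55)*69625 = -31026*69625 = -2160185250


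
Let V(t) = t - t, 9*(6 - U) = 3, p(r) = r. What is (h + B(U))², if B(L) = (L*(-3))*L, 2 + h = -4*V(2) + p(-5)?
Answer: 96100/9 ≈ 10678.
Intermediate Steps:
U = 17/3 (U = 6 - ⅑*3 = 6 - ⅓ = 17/3 ≈ 5.6667)
V(t) = 0
h = -7 (h = -2 + (-4*0 - 5) = -2 + (0 - 5) = -2 - 5 = -7)
B(L) = -3*L² (B(L) = (-3*L)*L = -3*L²)
(h + B(U))² = (-7 - 3*(17/3)²)² = (-7 - 3*289/9)² = (-7 - 289/3)² = (-310/3)² = 96100/9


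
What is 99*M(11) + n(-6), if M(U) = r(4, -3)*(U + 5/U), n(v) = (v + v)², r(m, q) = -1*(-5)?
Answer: 5814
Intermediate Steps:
r(m, q) = 5
n(v) = 4*v² (n(v) = (2*v)² = 4*v²)
M(U) = 5*U + 25/U (M(U) = 5*(U + 5/U) = 5*U + 25/U)
99*M(11) + n(-6) = 99*(5*11 + 25/11) + 4*(-6)² = 99*(55 + 25*(1/11)) + 4*36 = 99*(55 + 25/11) + 144 = 99*(630/11) + 144 = 5670 + 144 = 5814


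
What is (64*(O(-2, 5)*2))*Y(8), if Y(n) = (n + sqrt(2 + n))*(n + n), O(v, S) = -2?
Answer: -32768 - 4096*sqrt(10) ≈ -45721.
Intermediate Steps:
Y(n) = 2*n*(n + sqrt(2 + n)) (Y(n) = (n + sqrt(2 + n))*(2*n) = 2*n*(n + sqrt(2 + n)))
(64*(O(-2, 5)*2))*Y(8) = (64*(-2*2))*(2*8*(8 + sqrt(2 + 8))) = (64*(-4))*(2*8*(8 + sqrt(10))) = -256*(128 + 16*sqrt(10)) = -32768 - 4096*sqrt(10)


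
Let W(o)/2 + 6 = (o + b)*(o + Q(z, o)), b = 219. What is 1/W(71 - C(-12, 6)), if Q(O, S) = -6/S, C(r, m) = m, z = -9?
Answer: 65/2395612 ≈ 2.7133e-5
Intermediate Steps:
W(o) = -12 + 2*(219 + o)*(o - 6/o) (W(o) = -12 + 2*((o + 219)*(o - 6/o)) = -12 + 2*((219 + o)*(o - 6/o)) = -12 + 2*(219 + o)*(o - 6/o))
1/W(71 - C(-12, 6)) = 1/(-24 - 2628/(71 - 1*6) + 2*(71 - 1*6)² + 438*(71 - 1*6)) = 1/(-24 - 2628/(71 - 6) + 2*(71 - 6)² + 438*(71 - 6)) = 1/(-24 - 2628/65 + 2*65² + 438*65) = 1/(-24 - 2628*1/65 + 2*4225 + 28470) = 1/(-24 - 2628/65 + 8450 + 28470) = 1/(2395612/65) = 65/2395612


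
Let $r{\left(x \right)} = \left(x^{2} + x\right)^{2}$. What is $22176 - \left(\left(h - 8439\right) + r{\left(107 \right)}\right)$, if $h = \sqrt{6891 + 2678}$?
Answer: $-133510521 - \sqrt{9569} \approx -1.3351 \cdot 10^{8}$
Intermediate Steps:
$r{\left(x \right)} = \left(x + x^{2}\right)^{2}$
$h = \sqrt{9569} \approx 97.821$
$22176 - \left(\left(h - 8439\right) + r{\left(107 \right)}\right) = 22176 - \left(\left(\sqrt{9569} - 8439\right) + 107^{2} \left(1 + 107\right)^{2}\right) = 22176 - \left(\left(-8439 + \sqrt{9569}\right) + 11449 \cdot 108^{2}\right) = 22176 - \left(\left(-8439 + \sqrt{9569}\right) + 11449 \cdot 11664\right) = 22176 - \left(\left(-8439 + \sqrt{9569}\right) + 133541136\right) = 22176 - \left(133532697 + \sqrt{9569}\right) = -133510521 - \sqrt{9569}$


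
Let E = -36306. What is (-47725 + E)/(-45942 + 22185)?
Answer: 84031/23757 ≈ 3.5371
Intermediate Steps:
(-47725 + E)/(-45942 + 22185) = (-47725 - 36306)/(-45942 + 22185) = -84031/(-23757) = -84031*(-1/23757) = 84031/23757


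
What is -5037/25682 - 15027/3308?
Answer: -201292905/42478028 ≈ -4.7388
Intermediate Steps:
-5037/25682 - 15027/3308 = -201292905/42478028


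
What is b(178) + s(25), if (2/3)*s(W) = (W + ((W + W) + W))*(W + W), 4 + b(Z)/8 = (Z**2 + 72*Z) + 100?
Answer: 364268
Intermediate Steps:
b(Z) = 768 + 8*Z**2 + 576*Z (b(Z) = -32 + 8*((Z**2 + 72*Z) + 100) = -32 + 8*(100 + Z**2 + 72*Z) = -32 + (800 + 8*Z**2 + 576*Z) = 768 + 8*Z**2 + 576*Z)
s(W) = 12*W**2 (s(W) = 3*((W + ((W + W) + W))*(W + W))/2 = 3*((W + (2*W + W))*(2*W))/2 = 3*((W + 3*W)*(2*W))/2 = 3*((4*W)*(2*W))/2 = 3*(8*W**2)/2 = 12*W**2)
b(178) + s(25) = (768 + 8*178**2 + 576*178) + 12*25**2 = (768 + 8*31684 + 102528) + 12*625 = (768 + 253472 + 102528) + 7500 = 356768 + 7500 = 364268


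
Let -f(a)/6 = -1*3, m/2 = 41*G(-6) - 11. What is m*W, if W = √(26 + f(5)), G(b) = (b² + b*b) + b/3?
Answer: 11436*√11 ≈ 37929.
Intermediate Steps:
G(b) = 2*b² + b/3 (G(b) = (b² + b²) + b*(⅓) = 2*b² + b/3)
m = 5718 (m = 2*(41*((⅓)*(-6)*(1 + 6*(-6))) - 11) = 2*(41*((⅓)*(-6)*(1 - 36)) - 11) = 2*(41*((⅓)*(-6)*(-35)) - 11) = 2*(41*70 - 11) = 2*(2870 - 11) = 2*2859 = 5718)
f(a) = 18 (f(a) = -(-6)*3 = -6*(-3) = 18)
W = 2*√11 (W = √(26 + 18) = √44 = 2*√11 ≈ 6.6332)
m*W = 5718*(2*√11) = 11436*√11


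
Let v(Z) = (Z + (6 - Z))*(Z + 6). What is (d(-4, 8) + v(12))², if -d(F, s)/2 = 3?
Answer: 10404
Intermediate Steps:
d(F, s) = -6 (d(F, s) = -2*3 = -6)
v(Z) = 36 + 6*Z (v(Z) = 6*(6 + Z) = 36 + 6*Z)
(d(-4, 8) + v(12))² = (-6 + (36 + 6*12))² = (-6 + (36 + 72))² = (-6 + 108)² = 102² = 10404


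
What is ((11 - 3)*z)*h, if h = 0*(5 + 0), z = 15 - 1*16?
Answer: 0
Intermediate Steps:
z = -1 (z = 15 - 16 = -1)
h = 0 (h = 0*5 = 0)
((11 - 3)*z)*h = ((11 - 3)*(-1))*0 = (8*(-1))*0 = -8*0 = 0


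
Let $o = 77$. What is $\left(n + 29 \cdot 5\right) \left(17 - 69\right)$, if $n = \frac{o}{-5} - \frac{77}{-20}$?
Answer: $- \frac{34697}{5} \approx -6939.4$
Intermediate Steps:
$n = - \frac{231}{20}$ ($n = \frac{77}{-5} - \frac{77}{-20} = 77 \left(- \frac{1}{5}\right) - - \frac{77}{20} = - \frac{77}{5} + \frac{77}{20} = - \frac{231}{20} \approx -11.55$)
$\left(n + 29 \cdot 5\right) \left(17 - 69\right) = \left(- \frac{231}{20} + 29 \cdot 5\right) \left(17 - 69\right) = \left(- \frac{231}{20} + 145\right) \left(-52\right) = \frac{2669}{20} \left(-52\right) = - \frac{34697}{5}$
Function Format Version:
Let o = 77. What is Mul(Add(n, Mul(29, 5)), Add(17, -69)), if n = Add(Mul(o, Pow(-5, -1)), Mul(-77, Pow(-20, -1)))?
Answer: Rational(-34697, 5) ≈ -6939.4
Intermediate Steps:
n = Rational(-231, 20) (n = Add(Mul(77, Pow(-5, -1)), Mul(-77, Pow(-20, -1))) = Add(Mul(77, Rational(-1, 5)), Mul(-77, Rational(-1, 20))) = Add(Rational(-77, 5), Rational(77, 20)) = Rational(-231, 20) ≈ -11.550)
Mul(Add(n, Mul(29, 5)), Add(17, -69)) = Mul(Add(Rational(-231, 20), Mul(29, 5)), Add(17, -69)) = Mul(Add(Rational(-231, 20), 145), -52) = Mul(Rational(2669, 20), -52) = Rational(-34697, 5)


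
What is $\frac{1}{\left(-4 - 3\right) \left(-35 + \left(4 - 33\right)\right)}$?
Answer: $\frac{1}{448} \approx 0.0022321$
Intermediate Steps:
$\frac{1}{\left(-4 - 3\right) \left(-35 + \left(4 - 33\right)\right)} = \frac{1}{\left(-7\right) \left(-35 - 29\right)} = \frac{1}{\left(-7\right) \left(-64\right)} = \frac{1}{448}$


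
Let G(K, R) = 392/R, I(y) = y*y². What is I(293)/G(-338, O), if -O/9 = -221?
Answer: 50030822673/392 ≈ 1.2763e+8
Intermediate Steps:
O = 1989 (O = -9*(-221) = 1989)
I(y) = y³
I(293)/G(-338, O) = 293³/((392/1989)) = 25153757/((392*(1/1989))) = 25153757/(392/1989) = 25153757*(1989/392) = 50030822673/392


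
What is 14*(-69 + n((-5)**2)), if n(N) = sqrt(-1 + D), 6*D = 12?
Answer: -952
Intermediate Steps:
D = 2 (D = (1/6)*12 = 2)
n(N) = 1 (n(N) = sqrt(-1 + 2) = sqrt(1) = 1)
14*(-69 + n((-5)**2)) = 14*(-69 + 1) = 14*(-68) = -952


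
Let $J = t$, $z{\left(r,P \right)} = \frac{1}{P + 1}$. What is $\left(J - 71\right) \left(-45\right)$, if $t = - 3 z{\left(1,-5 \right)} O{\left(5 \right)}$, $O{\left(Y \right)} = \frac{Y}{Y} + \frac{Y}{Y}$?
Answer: $\frac{6255}{2} \approx 3127.5$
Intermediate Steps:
$z{\left(r,P \right)} = \frac{1}{1 + P}$
$O{\left(Y \right)} = 2$ ($O{\left(Y \right)} = 1 + 1 = 2$)
$t = \frac{3}{2}$ ($t = - \frac{3}{1 - 5} \cdot 2 = - \frac{3}{-4} \cdot 2 = \left(-3\right) \left(- \frac{1}{4}\right) 2 = \frac{3}{4} \cdot 2 = \frac{3}{2} \approx 1.5$)
$J = \frac{3}{2} \approx 1.5$
$\left(J - 71\right) \left(-45\right) = \left(\frac{3}{2} - 71\right) \left(-45\right) = \left(- \frac{139}{2}\right) \left(-45\right) = \frac{6255}{2}$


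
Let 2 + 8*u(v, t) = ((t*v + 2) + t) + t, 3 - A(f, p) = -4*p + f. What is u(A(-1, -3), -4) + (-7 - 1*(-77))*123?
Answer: 8613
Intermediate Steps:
A(f, p) = 3 - f + 4*p (A(f, p) = 3 - (-4*p + f) = 3 - (f - 4*p) = 3 + (-f + 4*p) = 3 - f + 4*p)
u(v, t) = t/4 + t*v/8 (u(v, t) = -¼ + (((t*v + 2) + t) + t)/8 = -¼ + (((2 + t*v) + t) + t)/8 = -¼ + ((2 + t + t*v) + t)/8 = -¼ + (2 + 2*t + t*v)/8 = -¼ + (¼ + t/4 + t*v/8) = t/4 + t*v/8)
u(A(-1, -3), -4) + (-7 - 1*(-77))*123 = (⅛)*(-4)*(2 + (3 - 1*(-1) + 4*(-3))) + (-7 - 1*(-77))*123 = (⅛)*(-4)*(2 + (3 + 1 - 12)) + (-7 + 77)*123 = (⅛)*(-4)*(2 - 8) + 70*123 = (⅛)*(-4)*(-6) + 8610 = 3 + 8610 = 8613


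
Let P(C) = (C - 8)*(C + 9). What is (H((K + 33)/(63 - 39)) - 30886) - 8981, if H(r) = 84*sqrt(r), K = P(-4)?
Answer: -39867 + 63*I*sqrt(2) ≈ -39867.0 + 89.095*I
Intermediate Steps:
P(C) = (-8 + C)*(9 + C)
K = -60 (K = -72 - 4 + (-4)**2 = -72 - 4 + 16 = -60)
(H((K + 33)/(63 - 39)) - 30886) - 8981 = (84*sqrt((-60 + 33)/(63 - 39)) - 30886) - 8981 = (84*sqrt(-27/24) - 30886) - 8981 = (84*sqrt(-27*1/24) - 30886) - 8981 = (84*sqrt(-9/8) - 30886) - 8981 = (84*(3*I*sqrt(2)/4) - 30886) - 8981 = (63*I*sqrt(2) - 30886) - 8981 = (-30886 + 63*I*sqrt(2)) - 8981 = -39867 + 63*I*sqrt(2)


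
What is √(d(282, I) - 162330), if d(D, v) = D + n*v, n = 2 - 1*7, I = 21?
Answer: 3*I*√18017 ≈ 402.68*I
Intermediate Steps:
n = -5 (n = 2 - 7 = -5)
d(D, v) = D - 5*v
√(d(282, I) - 162330) = √((282 - 5*21) - 162330) = √((282 - 105) - 162330) = √(177 - 162330) = √(-162153) = 3*I*√18017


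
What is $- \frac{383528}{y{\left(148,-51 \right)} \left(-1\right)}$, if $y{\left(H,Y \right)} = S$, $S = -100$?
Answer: $- \frac{95882}{25} \approx -3835.3$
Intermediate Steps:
$y{\left(H,Y \right)} = -100$
$- \frac{383528}{y{\left(148,-51 \right)} \left(-1\right)} = - \frac{383528}{\left(-100\right) \left(-1\right)} = - \frac{383528}{100} = \left(-383528\right) \frac{1}{100} = - \frac{95882}{25}$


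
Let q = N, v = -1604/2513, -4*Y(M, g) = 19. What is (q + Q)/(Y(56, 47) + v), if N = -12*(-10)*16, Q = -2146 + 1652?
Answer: -14334152/54163 ≈ -264.65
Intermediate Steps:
Y(M, g) = -19/4 (Y(M, g) = -¼*19 = -19/4)
Q = -494
N = 1920 (N = 120*16 = 1920)
v = -1604/2513 (v = -1604*1/2513 = -1604/2513 ≈ -0.63828)
q = 1920
(q + Q)/(Y(56, 47) + v) = (1920 - 494)/(-19/4 - 1604/2513) = 1426/(-54163/10052) = 1426*(-10052/54163) = -14334152/54163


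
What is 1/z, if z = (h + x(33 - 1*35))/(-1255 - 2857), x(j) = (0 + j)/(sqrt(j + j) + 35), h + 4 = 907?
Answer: -4563156304/1002011245 + 16448*I/1002011245 ≈ -4.554 + 1.6415e-5*I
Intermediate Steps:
h = 903 (h = -4 + 907 = 903)
x(j) = j/(35 + sqrt(2)*sqrt(j)) (x(j) = j/(sqrt(2*j) + 35) = j/(sqrt(2)*sqrt(j) + 35) = j/(35 + sqrt(2)*sqrt(j)))
z = -903/4112 + (35 - 2*I)/2526824 (z = (903 + (33 - 1*35)/(35 + sqrt(2)*sqrt(33 - 1*35)))/(-1255 - 2857) = (903 + (33 - 35)/(35 + sqrt(2)*sqrt(33 - 35)))/(-4112) = (903 - 2/(35 + sqrt(2)*sqrt(-2)))*(-1/4112) = (903 - 2/(35 + sqrt(2)*(I*sqrt(2))))*(-1/4112) = (903 - 2*(35 - 2*I)/1229)*(-1/4112) = -903/4112 + (35 - 2*I)/2526824 ≈ -0.21959 - 7.9151e-7*I)
1/z = 1/(-1109717/5053648 - I/1263412) = 20780600576*(-1109717/5053648 + I/1263412)/1002011245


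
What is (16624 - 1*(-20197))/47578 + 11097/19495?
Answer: 1245798461/927533110 ≈ 1.3431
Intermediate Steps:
(16624 - 1*(-20197))/47578 + 11097/19495 = (16624 + 20197)*(1/47578) + 11097*(1/19495) = 36821*(1/47578) + 11097/19495 = 36821/47578 + 11097/19495 = 1245798461/927533110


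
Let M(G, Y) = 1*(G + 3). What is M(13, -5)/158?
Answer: 8/79 ≈ 0.10127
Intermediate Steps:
M(G, Y) = 3 + G (M(G, Y) = 1*(3 + G) = 3 + G)
M(13, -5)/158 = (3 + 13)/158 = 16*(1/158) = 8/79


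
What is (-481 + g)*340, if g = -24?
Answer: -171700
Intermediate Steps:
(-481 + g)*340 = (-481 - 24)*340 = -505*340 = -171700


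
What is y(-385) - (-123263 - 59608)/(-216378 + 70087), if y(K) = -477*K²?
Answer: -10343260300446/146291 ≈ -7.0703e+7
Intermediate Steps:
y(-385) - (-123263 - 59608)/(-216378 + 70087) = -477*(-385)² - (-123263 - 59608)/(-216378 + 70087) = -477*148225 - (-182871)/(-146291) = -70703325 - (-182871)*(-1)/146291 = -70703325 - 1*182871/146291 = -70703325 - 182871/146291 = -10343260300446/146291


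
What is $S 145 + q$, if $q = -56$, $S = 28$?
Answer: $4004$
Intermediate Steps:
$S 145 + q = 28 \cdot 145 - 56 = 4060 - 56 = 4004$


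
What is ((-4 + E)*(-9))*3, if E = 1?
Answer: 81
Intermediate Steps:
((-4 + E)*(-9))*3 = ((-4 + 1)*(-9))*3 = -3*(-9)*3 = 27*3 = 81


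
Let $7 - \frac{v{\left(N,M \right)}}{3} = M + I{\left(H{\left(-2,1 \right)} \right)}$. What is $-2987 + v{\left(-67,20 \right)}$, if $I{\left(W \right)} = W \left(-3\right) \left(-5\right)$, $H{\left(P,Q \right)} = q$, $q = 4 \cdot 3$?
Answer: $-3566$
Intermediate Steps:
$q = 12$
$H{\left(P,Q \right)} = 12$
$I{\left(W \right)} = 15 W$ ($I{\left(W \right)} = - 3 W \left(-5\right) = 15 W$)
$v{\left(N,M \right)} = -519 - 3 M$ ($v{\left(N,M \right)} = 21 - 3 \left(M + 15 \cdot 12\right) = 21 - 3 \left(M + 180\right) = 21 - 3 \left(180 + M\right) = 21 - \left(540 + 3 M\right) = -519 - 3 M$)
$-2987 + v{\left(-67,20 \right)} = -2987 - 579 = -3566$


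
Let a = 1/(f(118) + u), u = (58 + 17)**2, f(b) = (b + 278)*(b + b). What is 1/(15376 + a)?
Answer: 99081/1523469457 ≈ 6.5036e-5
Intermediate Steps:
f(b) = 2*b*(278 + b) (f(b) = (278 + b)*(2*b) = 2*b*(278 + b))
u = 5625 (u = 75**2 = 5625)
a = 1/99081 (a = 1/(2*118*(278 + 118) + 5625) = 1/(2*118*396 + 5625) = 1/(93456 + 5625) = 1/99081 ≈ 1.0093e-5)
1/(15376 + a) = 1/(15376 + 1/99081) = 1/(1523469457/99081) = 99081/1523469457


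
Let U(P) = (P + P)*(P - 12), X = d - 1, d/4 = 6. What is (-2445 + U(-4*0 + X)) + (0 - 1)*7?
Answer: -1946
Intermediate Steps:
d = 24 (d = 4*6 = 24)
X = 23 (X = 24 - 1 = 23)
U(P) = 2*P*(-12 + P) (U(P) = (2*P)*(-12 + P) = 2*P*(-12 + P))
(-2445 + U(-4*0 + X)) + (0 - 1)*7 = (-2445 + 2*(-4*0 + 23)*(-12 + (-4*0 + 23))) + (0 - 1)*7 = (-2445 + 2*(0 + 23)*(-12 + (0 + 23))) - 1*7 = (-2445 + 2*23*(-12 + 23)) - 7 = (-2445 + 2*23*11) - 7 = (-2445 + 506) - 7 = -1939 - 7 = -1946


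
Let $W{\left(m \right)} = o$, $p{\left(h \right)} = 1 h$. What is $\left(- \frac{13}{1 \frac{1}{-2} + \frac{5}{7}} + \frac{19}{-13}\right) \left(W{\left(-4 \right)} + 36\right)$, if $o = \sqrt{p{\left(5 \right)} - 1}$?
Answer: $- \frac{92074}{39} \approx -2360.9$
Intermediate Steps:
$p{\left(h \right)} = h$
$o = 2$ ($o = \sqrt{5 - 1} = \sqrt{4} = 2$)
$W{\left(m \right)} = 2$
$\left(- \frac{13}{1 \frac{1}{-2} + \frac{5}{7}} + \frac{19}{-13}\right) \left(W{\left(-4 \right)} + 36\right) = \left(- \frac{13}{1 \frac{1}{-2} + \frac{5}{7}} + \frac{19}{-13}\right) \left(2 + 36\right) = \left(- \frac{13}{1 \left(- \frac{1}{2}\right) + 5 \cdot \frac{1}{7}} + 19 \left(- \frac{1}{13}\right)\right) 38 = \left(- \frac{13}{- \frac{1}{2} + \frac{5}{7}} - \frac{19}{13}\right) 38 = \left(- \frac{13}{\frac{3}{14}} - \frac{19}{13}\right) 38 = \left(\left(-13\right) \frac{14}{3} - \frac{19}{13}\right) 38 = \left(- \frac{182}{3} - \frac{19}{13}\right) 38 = \left(- \frac{2423}{39}\right) 38 = - \frac{92074}{39}$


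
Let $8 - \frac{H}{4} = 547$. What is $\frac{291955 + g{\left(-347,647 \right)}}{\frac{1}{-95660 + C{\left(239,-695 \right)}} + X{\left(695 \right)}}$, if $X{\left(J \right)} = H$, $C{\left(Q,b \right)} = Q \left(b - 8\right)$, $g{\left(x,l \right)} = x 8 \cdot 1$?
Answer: $- \frac{25416617061}{189495871} \approx -134.13$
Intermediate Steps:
$g{\left(x,l \right)} = 8 x$ ($g{\left(x,l \right)} = 8 x 1 = 8 x$)
$C{\left(Q,b \right)} = Q \left(-8 + b\right)$
$H = -2156$ ($H = 32 - 2188 = -2156$)
$X{\left(J \right)} = -2156$
$\frac{291955 + g{\left(-347,647 \right)}}{\frac{1}{-95660 + C{\left(239,-695 \right)}} + X{\left(695 \right)}} = \frac{291955 + 8 \left(-347\right)}{\frac{1}{-95660 + 239 \left(-8 - 695\right)} - 2156} = \frac{291955 - 2776}{\frac{1}{-95660 + 239 \left(-703\right)} - 2156} = \frac{289179}{\frac{1}{-95660 - 168017} - 2156} = \frac{289179}{\frac{1}{-263677} - 2156} = \frac{289179}{- \frac{1}{263677} - 2156} = \frac{289179}{- \frac{568487613}{263677}} = 289179 \left(- \frac{263677}{568487613}\right) = - \frac{25416617061}{189495871}$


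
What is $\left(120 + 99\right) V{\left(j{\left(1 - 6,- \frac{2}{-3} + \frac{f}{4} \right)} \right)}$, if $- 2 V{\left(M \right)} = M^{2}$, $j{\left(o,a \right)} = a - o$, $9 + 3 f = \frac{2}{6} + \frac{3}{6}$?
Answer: $- \frac{9408313}{3456} \approx -2722.3$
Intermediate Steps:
$f = - \frac{49}{18}$ ($f = -3 + \frac{\frac{2}{6} + \frac{3}{6}}{3} = -3 + \frac{2 \cdot \frac{1}{6} + 3 \cdot \frac{1}{6}}{3} = -3 + \frac{\frac{1}{3} + \frac{1}{2}}{3} = -3 + \frac{1}{3} \cdot \frac{5}{6} = -3 + \frac{5}{18} = - \frac{49}{18} \approx -2.7222$)
$V{\left(M \right)} = - \frac{M^{2}}{2}$
$\left(120 + 99\right) V{\left(j{\left(1 - 6,- \frac{2}{-3} + \frac{f}{4} \right)} \right)} = \left(120 + 99\right) \left(- \frac{\left(\left(- \frac{2}{-3} - \frac{49}{18 \cdot 4}\right) - \left(1 - 6\right)\right)^{2}}{2}\right) = 219 \left(- \frac{\left(\left(\left(-2\right) \left(- \frac{1}{3}\right) - \frac{49}{72}\right) - \left(1 - 6\right)\right)^{2}}{2}\right) = 219 \left(- \frac{\left(\left(\frac{2}{3} - \frac{49}{72}\right) - -5\right)^{2}}{2}\right) = 219 \left(- \frac{\left(- \frac{1}{72} + 5\right)^{2}}{2}\right) = 219 \left(- \frac{\left(\frac{359}{72}\right)^{2}}{2}\right) = 219 \left(\left(- \frac{1}{2}\right) \frac{128881}{5184}\right) = 219 \left(- \frac{128881}{10368}\right) = - \frac{9408313}{3456}$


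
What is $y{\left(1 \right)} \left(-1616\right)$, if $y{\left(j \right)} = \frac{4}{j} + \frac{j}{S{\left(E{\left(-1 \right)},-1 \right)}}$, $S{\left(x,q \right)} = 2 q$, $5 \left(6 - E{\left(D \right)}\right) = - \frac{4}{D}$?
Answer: $-5656$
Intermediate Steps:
$E{\left(D \right)} = 6 + \frac{4}{5 D}$ ($E{\left(D \right)} = 6 - \frac{\left(-4\right) \frac{1}{D}}{5} = 6 + \frac{4}{5 D}$)
$y{\left(j \right)} = \frac{4}{j} - \frac{j}{2}$ ($y{\left(j \right)} = \frac{4}{j} + \frac{j}{2 \left(-1\right)} = \frac{4}{j} + \frac{j}{-2} = \frac{4}{j} + j \left(- \frac{1}{2}\right) = \frac{4}{j} - \frac{j}{2}$)
$y{\left(1 \right)} \left(-1616\right) = \left(\frac{4}{1} - \frac{1}{2}\right) \left(-1616\right) = \left(4 \cdot 1 - \frac{1}{2}\right) \left(-1616\right) = \left(4 - \frac{1}{2}\right) \left(-1616\right) = \frac{7}{2} \left(-1616\right) = -5656$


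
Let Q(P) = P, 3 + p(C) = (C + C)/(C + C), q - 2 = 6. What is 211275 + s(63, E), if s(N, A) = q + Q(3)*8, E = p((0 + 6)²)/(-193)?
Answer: 211307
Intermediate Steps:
q = 8 (q = 2 + 6 = 8)
p(C) = -2 (p(C) = -3 + (C + C)/(C + C) = -3 + (2*C)/((2*C)) = -3 + (2*C)*(1/(2*C)) = -3 + 1 = -2)
E = 2/193 (E = -2/(-193) = -2*(-1/193) = 2/193 ≈ 0.010363)
s(N, A) = 32 (s(N, A) = 8 + 3*8 = 8 + 24 = 32)
211275 + s(63, E) = 211275 + 32 = 211307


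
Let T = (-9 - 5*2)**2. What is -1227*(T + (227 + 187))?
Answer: -950925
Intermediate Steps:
T = 361 (T = (-9 - 10)**2 = (-19)**2 = 361)
-1227*(T + (227 + 187)) = -1227*(361 + (227 + 187)) = -1227*(361 + 414) = -1227*775 = -950925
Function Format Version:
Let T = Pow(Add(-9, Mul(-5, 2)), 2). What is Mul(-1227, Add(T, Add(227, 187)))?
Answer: -950925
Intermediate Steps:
T = 361 (T = Pow(Add(-9, -10), 2) = Pow(-19, 2) = 361)
Mul(-1227, Add(T, Add(227, 187))) = Mul(-1227, Add(361, Add(227, 187))) = Mul(-1227, Add(361, 414)) = Mul(-1227, 775) = -950925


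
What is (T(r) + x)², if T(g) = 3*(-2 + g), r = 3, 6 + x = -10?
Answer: 169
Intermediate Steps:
x = -16 (x = -6 - 10 = -16)
T(g) = -6 + 3*g
(T(r) + x)² = ((-6 + 3*3) - 16)² = ((-6 + 9) - 16)² = (3 - 16)² = (-13)² = 169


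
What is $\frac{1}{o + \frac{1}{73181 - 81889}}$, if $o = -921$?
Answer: $- \frac{8708}{8020069} \approx -0.0010858$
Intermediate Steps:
$\frac{1}{o + \frac{1}{73181 - 81889}} = \frac{1}{-921 + \frac{1}{73181 - 81889}} = \frac{1}{-921 + \frac{1}{-8708}} = \frac{1}{-921 - \frac{1}{8708}} = \frac{1}{- \frac{8020069}{8708}} = - \frac{8708}{8020069}$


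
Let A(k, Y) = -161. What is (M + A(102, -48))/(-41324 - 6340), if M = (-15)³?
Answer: 221/2979 ≈ 0.074186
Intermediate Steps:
M = -3375
(M + A(102, -48))/(-41324 - 6340) = (-3375 - 161)/(-41324 - 6340) = -3536/(-47664) = -3536*(-1/47664) = 221/2979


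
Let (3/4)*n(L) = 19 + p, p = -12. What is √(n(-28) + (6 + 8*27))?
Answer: √2082/3 ≈ 15.210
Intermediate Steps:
n(L) = 28/3 (n(L) = 4*(19 - 12)/3 = (4/3)*7 = 28/3)
√(n(-28) + (6 + 8*27)) = √(28/3 + (6 + 8*27)) = √(28/3 + (6 + 216)) = √(28/3 + 222) = √(694/3) = √2082/3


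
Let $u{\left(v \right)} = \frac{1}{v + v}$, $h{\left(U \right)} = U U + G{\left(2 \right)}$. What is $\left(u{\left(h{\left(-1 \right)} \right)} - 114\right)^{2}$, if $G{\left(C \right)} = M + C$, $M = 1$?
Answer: $\frac{829921}{64} \approx 12968.0$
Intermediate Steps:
$G{\left(C \right)} = 1 + C$
$h{\left(U \right)} = 3 + U^{2}$ ($h{\left(U \right)} = U U + \left(1 + 2\right) = U^{2} + 3 = 3 + U^{2}$)
$u{\left(v \right)} = \frac{1}{2 v}$
$\left(u{\left(h{\left(-1 \right)} \right)} - 114\right)^{2} = \left(\frac{1}{2 \left(3 + \left(-1\right)^{2}\right)} - 114\right)^{2} = \left(\frac{1}{2 \left(3 + 1\right)} - 114\right)^{2} = \left(\frac{1}{2 \cdot 4} - 114\right)^{2} = \left(\frac{1}{2} \cdot \frac{1}{4} - 114\right)^{2} = \left(\frac{1}{8} - 114\right)^{2} = \left(- \frac{911}{8}\right)^{2} = \frac{829921}{64}$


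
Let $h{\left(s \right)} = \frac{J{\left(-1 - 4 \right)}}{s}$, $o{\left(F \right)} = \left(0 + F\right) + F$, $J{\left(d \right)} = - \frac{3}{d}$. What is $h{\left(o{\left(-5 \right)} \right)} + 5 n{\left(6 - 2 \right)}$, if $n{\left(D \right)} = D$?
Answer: $\frac{997}{50} \approx 19.94$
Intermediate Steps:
$o{\left(F \right)} = 2 F$ ($o{\left(F \right)} = F + F = 2 F$)
$h{\left(s \right)} = \frac{3}{5 s}$ ($h{\left(s \right)} = \frac{\left(-3\right) \frac{1}{-1 - 4}}{s} = \frac{\left(-3\right) \frac{1}{-5}}{s} = \frac{\left(-3\right) \left(- \frac{1}{5}\right)}{s} = \frac{3}{5 s}$)
$h{\left(o{\left(-5 \right)} \right)} + 5 n{\left(6 - 2 \right)} = \frac{3}{5 \cdot 2 \left(-5\right)} + 5 \left(6 - 2\right) = \frac{3}{5 \left(-10\right)} + 5 \left(6 - 2\right) = \frac{3}{5} \left(- \frac{1}{10}\right) + 5 \cdot 4 = - \frac{3}{50} + 20 = \frac{997}{50}$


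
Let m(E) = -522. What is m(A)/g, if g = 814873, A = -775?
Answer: -522/814873 ≈ -0.00064059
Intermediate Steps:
m(A)/g = -522/814873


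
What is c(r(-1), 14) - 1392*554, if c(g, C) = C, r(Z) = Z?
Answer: -771154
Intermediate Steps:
c(r(-1), 14) - 1392*554 = 14 - 1392*554 = 14 - 771168 = -771154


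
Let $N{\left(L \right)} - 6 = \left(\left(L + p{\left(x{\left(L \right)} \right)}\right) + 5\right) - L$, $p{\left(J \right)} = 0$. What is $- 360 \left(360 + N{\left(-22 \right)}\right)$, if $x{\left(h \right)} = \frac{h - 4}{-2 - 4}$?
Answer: $-133560$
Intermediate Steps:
$x{\left(h \right)} = \frac{2}{3} - \frac{h}{6}$ ($x{\left(h \right)} = \frac{-4 + h}{-6} = \left(-4 + h\right) \left(- \frac{1}{6}\right) = \frac{2}{3} - \frac{h}{6}$)
$N{\left(L \right)} = 11$ ($N{\left(L \right)} = 6 + \left(\left(\left(L + 0\right) + 5\right) - L\right) = 6 + \left(\left(L + 5\right) - L\right) = 6 + \left(\left(5 + L\right) - L\right) = 6 + 5 = 11$)
$- 360 \left(360 + N{\left(-22 \right)}\right) = - 360 \left(360 + 11\right) = \left(-360\right) 371 = -133560$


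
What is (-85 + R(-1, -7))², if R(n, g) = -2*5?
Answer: 9025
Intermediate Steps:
R(n, g) = -10
(-85 + R(-1, -7))² = (-85 - 10)² = (-95)² = 9025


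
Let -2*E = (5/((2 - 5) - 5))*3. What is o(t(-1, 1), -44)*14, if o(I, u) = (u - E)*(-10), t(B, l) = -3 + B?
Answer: 25165/4 ≈ 6291.3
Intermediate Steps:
E = 15/16 (E = -5/((2 - 5) - 5)*3/2 = -5/(-3 - 5)*3/2 = -5/(-8)*3/2 = -(-1/8*5)*3/2 = -(-5)*3/16 = -1/2*(-15/8) = 15/16 ≈ 0.93750)
o(I, u) = 75/8 - 10*u (o(I, u) = (u - 1*15/16)*(-10) = (u - 15/16)*(-10) = (-15/16 + u)*(-10) = 75/8 - 10*u)
o(t(-1, 1), -44)*14 = (75/8 - 10*(-44))*14 = (75/8 + 440)*14 = (3595/8)*14 = 25165/4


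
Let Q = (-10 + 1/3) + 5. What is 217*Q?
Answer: -3038/3 ≈ -1012.7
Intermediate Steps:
Q = -14/3 (Q = (-10 + 1/3) + 5 = -29/3 + 5 = -14/3 ≈ -4.6667)
217*Q = 217*(-14/3) = -3038/3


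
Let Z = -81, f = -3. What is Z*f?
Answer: 243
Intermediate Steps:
Z*f = -81*(-3) = 243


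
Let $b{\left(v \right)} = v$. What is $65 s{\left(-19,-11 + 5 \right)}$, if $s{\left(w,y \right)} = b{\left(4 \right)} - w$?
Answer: $1495$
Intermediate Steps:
$s{\left(w,y \right)} = 4 - w$
$65 s{\left(-19,-11 + 5 \right)} = 65 \left(4 - -19\right) = 65 \left(4 + 19\right) = 65 \cdot 23 = 1495$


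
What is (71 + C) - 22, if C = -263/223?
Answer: 10664/223 ≈ 47.821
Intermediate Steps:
C = -263/223 (C = -263*1/223 = -263/223 ≈ -1.1794)
(71 + C) - 22 = (71 - 263/223) - 22 = 15570/223 - 22 = 10664/223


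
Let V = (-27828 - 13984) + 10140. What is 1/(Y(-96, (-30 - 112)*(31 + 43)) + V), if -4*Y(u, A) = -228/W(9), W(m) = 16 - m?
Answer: -7/221647 ≈ -3.1582e-5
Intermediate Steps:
Y(u, A) = 57/7 (Y(u, A) = -(-57)/(16 - 1*9) = -(-57)/(16 - 9) = -(-57)/7 = -¼*(-228/7) = 57/7)
V = -31672 (V = -41812 + 10140 = -31672)
1/(Y(-96, (-30 - 112)*(31 + 43)) + V) = 1/(57/7 - 31672) = 1/(-221647/7) = -7/221647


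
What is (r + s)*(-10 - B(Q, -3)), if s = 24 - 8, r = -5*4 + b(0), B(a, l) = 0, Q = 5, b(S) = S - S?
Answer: 40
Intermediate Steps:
b(S) = 0
r = -20 (r = -5*4 + 0 = -20 + 0 = -20)
s = 16
(r + s)*(-10 - B(Q, -3)) = (-20 + 16)*(-10 - 1*0) = -4*(-10 + 0) = -4*(-10) = 40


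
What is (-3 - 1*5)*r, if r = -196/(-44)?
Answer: -392/11 ≈ -35.636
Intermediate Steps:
r = 49/11 (r = -196*(-1/44) = 49/11 ≈ 4.4545)
(-3 - 1*5)*r = (-3 - 1*5)*(49/11) = (-3 - 5)*(49/11) = -8*49/11 = -392/11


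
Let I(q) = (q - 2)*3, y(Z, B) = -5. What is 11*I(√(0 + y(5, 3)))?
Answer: -66 + 33*I*√5 ≈ -66.0 + 73.79*I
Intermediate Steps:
I(q) = -6 + 3*q (I(q) = (-2 + q)*3 = -6 + 3*q)
11*I(√(0 + y(5, 3))) = 11*(-6 + 3*√(0 - 5)) = 11*(-6 + 3*√(-5)) = 11*(-6 + 3*(I*√5)) = 11*(-6 + 3*I*√5) = -66 + 33*I*√5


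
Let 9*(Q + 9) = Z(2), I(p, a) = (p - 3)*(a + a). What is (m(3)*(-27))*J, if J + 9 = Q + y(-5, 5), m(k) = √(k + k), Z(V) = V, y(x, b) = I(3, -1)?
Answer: 480*√6 ≈ 1175.8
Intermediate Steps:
I(p, a) = 2*a*(-3 + p) (I(p, a) = (-3 + p)*(2*a) = 2*a*(-3 + p))
y(x, b) = 0 (y(x, b) = 2*(-1)*(-3 + 3) = 2*(-1)*0 = 0)
Q = -79/9 (Q = -9 + (⅑)*2 = -9 + 2/9 = -79/9 ≈ -8.7778)
m(k) = √2*√k (m(k) = √(2*k) = √2*√k)
J = -160/9 (J = -9 + (-79/9 + 0) = -9 - 79/9 = -160/9 ≈ -17.778)
(m(3)*(-27))*J = ((√2*√3)*(-27))*(-160/9) = (√6*(-27))*(-160/9) = -27*√6*(-160/9) = 480*√6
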